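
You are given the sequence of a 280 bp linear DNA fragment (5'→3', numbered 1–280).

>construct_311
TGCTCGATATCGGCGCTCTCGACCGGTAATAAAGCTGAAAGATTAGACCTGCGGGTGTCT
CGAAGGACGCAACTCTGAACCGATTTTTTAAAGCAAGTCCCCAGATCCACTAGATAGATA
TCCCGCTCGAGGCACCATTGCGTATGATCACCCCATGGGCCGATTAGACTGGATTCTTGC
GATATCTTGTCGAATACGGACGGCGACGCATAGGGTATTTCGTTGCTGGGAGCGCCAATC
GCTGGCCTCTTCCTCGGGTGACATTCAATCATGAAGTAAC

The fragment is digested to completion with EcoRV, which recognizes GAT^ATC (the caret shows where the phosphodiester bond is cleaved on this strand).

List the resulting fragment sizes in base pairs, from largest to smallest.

111, 97, 64, 8 bp

EcoRV sites (GATATC) start at positions 6, 117, 181.
EcoRV cuts after base 3 of each site, so after positions 8, 119, 183.
Linear molecule, 3 cuts → 4 fragments:
  1–8 → 8 bp
  9–119 → 111 bp
  120–183 → 64 bp
  184–280 → 97 bp
Sorted largest to smallest: 111, 97, 64, 8 bp.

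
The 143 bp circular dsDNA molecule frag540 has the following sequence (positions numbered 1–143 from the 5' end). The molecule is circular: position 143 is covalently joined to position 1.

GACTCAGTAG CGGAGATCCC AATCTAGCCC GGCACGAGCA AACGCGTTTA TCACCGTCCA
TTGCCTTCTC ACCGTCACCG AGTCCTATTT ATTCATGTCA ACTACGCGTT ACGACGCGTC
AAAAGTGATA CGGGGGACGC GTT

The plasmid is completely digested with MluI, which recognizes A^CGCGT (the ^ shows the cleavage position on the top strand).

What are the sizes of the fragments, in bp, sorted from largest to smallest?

MluI sites (ACGCGT) start at positions 42, 104, 114, 137.
MluI cuts after the first base of each site, so after positions 42, 104, 114, 137.
Circular molecule, 4 cuts → 4 fragments:
  43–104 → 62 bp
  105–114 → 10 bp
  115–137 → 23 bp
  138–143 then 1–42 → 6 + 42 = 48 bp
Sorted largest to smallest: 62, 48, 23, 10 bp.

62, 48, 23, 10 bp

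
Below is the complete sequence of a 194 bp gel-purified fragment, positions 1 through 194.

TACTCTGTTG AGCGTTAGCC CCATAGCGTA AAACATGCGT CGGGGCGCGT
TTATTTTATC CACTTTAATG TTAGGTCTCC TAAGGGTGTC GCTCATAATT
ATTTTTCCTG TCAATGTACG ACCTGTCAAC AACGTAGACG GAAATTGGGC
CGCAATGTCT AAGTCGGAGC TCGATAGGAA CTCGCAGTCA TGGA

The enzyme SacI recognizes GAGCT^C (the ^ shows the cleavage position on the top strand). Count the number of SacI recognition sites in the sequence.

GAGCTC occurs starting at position 167.
SacI cuts at 1 site.

1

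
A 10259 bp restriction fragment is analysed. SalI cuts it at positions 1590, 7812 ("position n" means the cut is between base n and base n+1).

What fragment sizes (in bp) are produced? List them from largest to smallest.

6222, 2447, 1590 bp

Linear molecule, 2 cuts → 3 fragments:
  1590 − 0 = 1590 bp
  7812 − 1590 = 6222 bp
  10259 − 7812 = 2447 bp
Sorted largest to smallest: 6222, 2447, 1590 bp.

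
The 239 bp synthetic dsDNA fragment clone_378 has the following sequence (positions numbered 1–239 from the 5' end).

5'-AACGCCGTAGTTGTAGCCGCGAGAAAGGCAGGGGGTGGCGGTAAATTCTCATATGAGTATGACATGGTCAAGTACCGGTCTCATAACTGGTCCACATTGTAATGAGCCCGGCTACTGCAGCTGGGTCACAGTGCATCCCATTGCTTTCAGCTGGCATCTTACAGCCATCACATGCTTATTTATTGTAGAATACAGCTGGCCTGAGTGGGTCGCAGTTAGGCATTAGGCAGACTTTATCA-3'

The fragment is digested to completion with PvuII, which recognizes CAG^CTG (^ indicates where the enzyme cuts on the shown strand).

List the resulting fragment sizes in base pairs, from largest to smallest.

PvuII sites (CAGCTG) start at positions 118, 148, 193.
PvuII cuts after base 3 of each site, so after positions 120, 150, 195.
Linear molecule, 3 cuts → 4 fragments:
  1–120 → 120 bp
  121–150 → 30 bp
  151–195 → 45 bp
  196–239 → 44 bp
Sorted largest to smallest: 120, 45, 44, 30 bp.

120, 45, 44, 30 bp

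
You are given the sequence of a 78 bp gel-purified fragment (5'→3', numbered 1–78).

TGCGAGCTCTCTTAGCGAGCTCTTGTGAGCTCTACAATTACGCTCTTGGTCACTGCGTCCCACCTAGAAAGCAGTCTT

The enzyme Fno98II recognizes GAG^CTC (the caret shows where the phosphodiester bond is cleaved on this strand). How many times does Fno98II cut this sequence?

GAGCTC occurs starting at positions 4, 17, 27.
Fno98II cuts at 3 sites.

3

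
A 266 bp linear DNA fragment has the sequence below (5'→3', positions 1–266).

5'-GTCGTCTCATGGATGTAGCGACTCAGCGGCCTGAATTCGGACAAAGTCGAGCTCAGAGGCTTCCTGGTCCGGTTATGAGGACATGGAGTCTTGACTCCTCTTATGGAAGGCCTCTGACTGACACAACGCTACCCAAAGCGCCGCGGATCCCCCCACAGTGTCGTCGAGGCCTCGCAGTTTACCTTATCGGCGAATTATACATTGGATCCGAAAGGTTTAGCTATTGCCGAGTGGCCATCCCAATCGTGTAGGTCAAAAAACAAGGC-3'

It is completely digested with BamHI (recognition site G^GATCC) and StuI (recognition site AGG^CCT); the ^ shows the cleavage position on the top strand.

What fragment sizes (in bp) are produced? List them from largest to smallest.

BamHI sites (GGATCC) start at positions 145, 204.
BamHI cuts after the first base of each site, so after positions 145, 204.
StuI sites (AGGCCT) start at positions 108, 167.
StuI cuts after base 3 of each site, so after positions 110, 169.
Combined cut positions: 110, 145, 169, 204.
Linear molecule, 4 cuts → 5 fragments:
  1–110 → 110 bp
  111–145 → 35 bp
  146–169 → 24 bp
  170–204 → 35 bp
  205–266 → 62 bp
Sorted largest to smallest: 110, 62, 35, 35, 24 bp.

110, 62, 35, 35, 24 bp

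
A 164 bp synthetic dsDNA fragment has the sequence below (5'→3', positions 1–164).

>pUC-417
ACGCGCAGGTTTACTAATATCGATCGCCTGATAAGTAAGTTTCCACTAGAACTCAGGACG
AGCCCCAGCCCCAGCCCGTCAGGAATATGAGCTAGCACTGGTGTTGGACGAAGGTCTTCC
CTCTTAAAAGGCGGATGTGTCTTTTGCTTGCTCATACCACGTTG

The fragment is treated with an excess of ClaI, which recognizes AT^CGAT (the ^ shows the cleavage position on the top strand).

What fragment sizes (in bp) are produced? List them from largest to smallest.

144, 20 bp

The ClaI site (ATCGAT) starts at position 19.
ClaI cuts after base 2 of each site, so after position 20.
Linear molecule, 1 cut → 2 fragments:
  1–20 → 20 bp
  21–164 → 144 bp
Sorted largest to smallest: 144, 20 bp.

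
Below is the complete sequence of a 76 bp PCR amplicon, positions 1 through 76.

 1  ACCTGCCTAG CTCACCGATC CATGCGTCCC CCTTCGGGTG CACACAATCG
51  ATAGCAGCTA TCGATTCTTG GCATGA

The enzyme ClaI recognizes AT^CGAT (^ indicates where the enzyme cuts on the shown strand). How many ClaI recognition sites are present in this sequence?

2

ATCGAT occurs starting at positions 47, 60.
ClaI cuts at 2 sites.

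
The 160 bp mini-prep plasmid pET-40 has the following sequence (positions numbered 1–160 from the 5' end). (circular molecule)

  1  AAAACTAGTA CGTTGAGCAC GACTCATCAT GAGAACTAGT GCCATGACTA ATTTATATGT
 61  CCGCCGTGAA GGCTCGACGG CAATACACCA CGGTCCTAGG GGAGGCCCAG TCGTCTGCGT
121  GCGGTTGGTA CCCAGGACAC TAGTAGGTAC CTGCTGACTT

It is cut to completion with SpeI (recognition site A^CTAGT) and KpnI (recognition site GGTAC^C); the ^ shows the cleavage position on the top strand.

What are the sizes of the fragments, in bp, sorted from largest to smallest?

96, 31, 14, 11, 8 bp

SpeI sites (ACTAGT) start at positions 4, 35, 139.
SpeI cuts after the first base of each site, so after positions 4, 35, 139.
KpnI sites (GGTACC) start at positions 127, 146.
KpnI cuts after base 5 of each site (before the last base), so after positions 131, 150.
Combined cut positions: 4, 35, 131, 139, 150.
Circular molecule, 5 cuts → 5 fragments:
  5–35 → 31 bp
  36–131 → 96 bp
  132–139 → 8 bp
  140–150 → 11 bp
  151–160 then 1–4 → 10 + 4 = 14 bp
Sorted largest to smallest: 96, 31, 14, 11, 8 bp.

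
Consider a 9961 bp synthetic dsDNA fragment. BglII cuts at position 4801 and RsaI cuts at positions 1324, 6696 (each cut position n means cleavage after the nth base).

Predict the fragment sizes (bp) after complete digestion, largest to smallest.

3477, 3265, 1895, 1324 bp

Combined cut positions (sorted): 1324, 4801, 6696.
Linear molecule, 3 cuts → 4 fragments:
  1324 − 0 = 1324 bp
  4801 − 1324 = 3477 bp
  6696 − 4801 = 1895 bp
  9961 − 6696 = 3265 bp
Sorted largest to smallest: 3477, 3265, 1895, 1324 bp.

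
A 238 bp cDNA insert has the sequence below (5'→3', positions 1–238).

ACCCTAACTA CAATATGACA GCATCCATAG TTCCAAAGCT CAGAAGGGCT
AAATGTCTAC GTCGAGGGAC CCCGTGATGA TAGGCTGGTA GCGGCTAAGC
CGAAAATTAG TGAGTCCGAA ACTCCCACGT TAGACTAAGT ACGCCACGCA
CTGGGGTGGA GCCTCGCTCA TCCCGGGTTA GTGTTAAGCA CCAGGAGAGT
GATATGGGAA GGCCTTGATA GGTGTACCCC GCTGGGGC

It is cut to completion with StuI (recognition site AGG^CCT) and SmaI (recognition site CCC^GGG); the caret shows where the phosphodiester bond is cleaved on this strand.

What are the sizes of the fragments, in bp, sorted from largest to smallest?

174, 38, 26 bp

The StuI site (AGGCCT) starts at position 210.
StuI cuts after base 3 of each site, so after position 212.
The SmaI site (CCCGGG) starts at position 172.
SmaI cuts after base 3 of each site, so after position 174.
Combined cut positions: 174, 212.
Linear molecule, 2 cuts → 3 fragments:
  1–174 → 174 bp
  175–212 → 38 bp
  213–238 → 26 bp
Sorted largest to smallest: 174, 38, 26 bp.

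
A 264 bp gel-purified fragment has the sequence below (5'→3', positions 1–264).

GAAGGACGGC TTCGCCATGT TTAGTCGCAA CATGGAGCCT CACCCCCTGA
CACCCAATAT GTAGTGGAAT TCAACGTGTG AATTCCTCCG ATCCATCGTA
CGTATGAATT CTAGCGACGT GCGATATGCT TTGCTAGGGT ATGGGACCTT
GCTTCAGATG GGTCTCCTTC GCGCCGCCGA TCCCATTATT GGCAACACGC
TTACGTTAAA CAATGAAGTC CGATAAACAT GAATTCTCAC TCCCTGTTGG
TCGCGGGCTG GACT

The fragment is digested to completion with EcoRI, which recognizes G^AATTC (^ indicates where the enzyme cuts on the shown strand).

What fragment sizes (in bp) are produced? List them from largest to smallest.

EcoRI sites (GAATTC) start at positions 67, 80, 106, 231.
EcoRI cuts after the first base of each site, so after positions 67, 80, 106, 231.
Linear molecule, 4 cuts → 5 fragments:
  1–67 → 67 bp
  68–80 → 13 bp
  81–106 → 26 bp
  107–231 → 125 bp
  232–264 → 33 bp
Sorted largest to smallest: 125, 67, 33, 26, 13 bp.

125, 67, 33, 26, 13 bp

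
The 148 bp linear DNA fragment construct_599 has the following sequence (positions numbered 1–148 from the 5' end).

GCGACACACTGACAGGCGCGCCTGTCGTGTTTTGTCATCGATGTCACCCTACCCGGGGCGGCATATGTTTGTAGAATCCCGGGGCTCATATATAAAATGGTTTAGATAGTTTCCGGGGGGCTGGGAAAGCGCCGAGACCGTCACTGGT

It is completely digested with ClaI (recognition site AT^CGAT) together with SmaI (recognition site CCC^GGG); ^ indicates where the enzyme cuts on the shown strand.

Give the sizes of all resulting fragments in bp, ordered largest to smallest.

The ClaI site (ATCGAT) starts at position 37.
ClaI cuts after base 2 of each site, so after position 38.
SmaI sites (CCCGGG) start at positions 52, 78.
SmaI cuts after base 3 of each site, so after positions 54, 80.
Combined cut positions: 38, 54, 80.
Linear molecule, 3 cuts → 4 fragments:
  1–38 → 38 bp
  39–54 → 16 bp
  55–80 → 26 bp
  81–148 → 68 bp
Sorted largest to smallest: 68, 38, 26, 16 bp.

68, 38, 26, 16 bp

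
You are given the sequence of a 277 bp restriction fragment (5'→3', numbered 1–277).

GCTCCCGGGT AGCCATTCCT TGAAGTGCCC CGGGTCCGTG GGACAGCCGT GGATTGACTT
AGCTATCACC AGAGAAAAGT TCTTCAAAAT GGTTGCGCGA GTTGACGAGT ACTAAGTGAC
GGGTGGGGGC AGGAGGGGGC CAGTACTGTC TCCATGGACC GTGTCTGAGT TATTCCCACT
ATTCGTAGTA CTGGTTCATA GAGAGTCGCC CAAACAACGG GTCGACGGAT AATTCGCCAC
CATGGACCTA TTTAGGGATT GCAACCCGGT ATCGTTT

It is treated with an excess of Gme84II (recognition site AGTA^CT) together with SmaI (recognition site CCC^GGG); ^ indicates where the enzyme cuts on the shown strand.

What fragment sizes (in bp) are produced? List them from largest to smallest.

Gme84II sites (AGTACT) start at positions 108, 142, 187.
Gme84II cuts after base 4 of each site, so after positions 111, 145, 190.
SmaI sites (CCCGGG) start at positions 4, 29.
SmaI cuts after base 3 of each site, so after positions 6, 31.
Combined cut positions: 6, 31, 111, 145, 190.
Linear molecule, 5 cuts → 6 fragments:
  1–6 → 6 bp
  7–31 → 25 bp
  32–111 → 80 bp
  112–145 → 34 bp
  146–190 → 45 bp
  191–277 → 87 bp
Sorted largest to smallest: 87, 80, 45, 34, 25, 6 bp.

87, 80, 45, 34, 25, 6 bp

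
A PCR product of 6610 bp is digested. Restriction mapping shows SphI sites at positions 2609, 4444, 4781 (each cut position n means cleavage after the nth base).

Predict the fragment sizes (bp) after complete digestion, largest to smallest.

2609, 1835, 1829, 337 bp

Linear molecule, 3 cuts → 4 fragments:
  2609 − 0 = 2609 bp
  4444 − 2609 = 1835 bp
  4781 − 4444 = 337 bp
  6610 − 4781 = 1829 bp
Sorted largest to smallest: 2609, 1835, 1829, 337 bp.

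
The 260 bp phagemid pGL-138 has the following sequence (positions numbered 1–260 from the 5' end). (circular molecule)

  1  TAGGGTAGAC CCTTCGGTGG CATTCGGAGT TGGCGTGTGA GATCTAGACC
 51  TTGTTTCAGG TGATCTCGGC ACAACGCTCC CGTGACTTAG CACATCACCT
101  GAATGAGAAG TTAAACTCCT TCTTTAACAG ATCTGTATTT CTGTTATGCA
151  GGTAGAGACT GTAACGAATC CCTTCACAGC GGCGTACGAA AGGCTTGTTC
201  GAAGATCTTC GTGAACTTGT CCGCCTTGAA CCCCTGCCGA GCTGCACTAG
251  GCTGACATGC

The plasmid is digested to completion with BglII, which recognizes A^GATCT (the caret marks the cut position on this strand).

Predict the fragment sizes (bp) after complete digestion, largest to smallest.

97, 89, 74 bp

BglII sites (AGATCT) start at positions 40, 129, 203.
BglII cuts after the first base of each site, so after positions 40, 129, 203.
Circular molecule, 3 cuts → 3 fragments:
  41–129 → 89 bp
  130–203 → 74 bp
  204–260 then 1–40 → 57 + 40 = 97 bp
Sorted largest to smallest: 97, 89, 74 bp.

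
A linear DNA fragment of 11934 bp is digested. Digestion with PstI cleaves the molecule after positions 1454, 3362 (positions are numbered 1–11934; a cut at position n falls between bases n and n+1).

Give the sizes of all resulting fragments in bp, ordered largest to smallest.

8572, 1908, 1454 bp

Linear molecule, 2 cuts → 3 fragments:
  1454 − 0 = 1454 bp
  3362 − 1454 = 1908 bp
  11934 − 3362 = 8572 bp
Sorted largest to smallest: 8572, 1908, 1454 bp.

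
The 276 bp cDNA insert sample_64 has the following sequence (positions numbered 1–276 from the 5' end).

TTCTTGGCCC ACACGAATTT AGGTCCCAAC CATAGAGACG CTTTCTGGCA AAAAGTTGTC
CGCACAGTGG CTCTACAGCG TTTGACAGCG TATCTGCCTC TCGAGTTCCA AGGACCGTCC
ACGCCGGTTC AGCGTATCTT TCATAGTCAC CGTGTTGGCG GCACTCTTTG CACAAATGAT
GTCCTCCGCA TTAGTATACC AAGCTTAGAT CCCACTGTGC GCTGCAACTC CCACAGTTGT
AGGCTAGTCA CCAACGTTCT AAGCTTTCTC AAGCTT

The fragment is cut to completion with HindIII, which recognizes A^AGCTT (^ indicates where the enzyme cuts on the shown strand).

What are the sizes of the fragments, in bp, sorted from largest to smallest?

201, 60, 10, 5 bp

HindIII sites (AAGCTT) start at positions 201, 261, 271.
HindIII cuts after the first base of each site, so after positions 201, 261, 271.
Linear molecule, 3 cuts → 4 fragments:
  1–201 → 201 bp
  202–261 → 60 bp
  262–271 → 10 bp
  272–276 → 5 bp
Sorted largest to smallest: 201, 60, 10, 5 bp.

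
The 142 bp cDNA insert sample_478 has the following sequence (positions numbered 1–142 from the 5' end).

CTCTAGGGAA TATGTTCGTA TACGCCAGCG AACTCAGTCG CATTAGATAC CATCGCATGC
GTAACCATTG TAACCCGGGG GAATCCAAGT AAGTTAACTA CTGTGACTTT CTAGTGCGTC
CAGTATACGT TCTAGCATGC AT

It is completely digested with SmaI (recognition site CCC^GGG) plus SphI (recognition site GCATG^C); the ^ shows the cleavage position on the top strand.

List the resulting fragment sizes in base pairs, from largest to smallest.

63, 59, 17, 3 bp

The SmaI site (CCCGGG) starts at position 74.
SmaI cuts after base 3 of each site, so after position 76.
SphI sites (GCATGC) start at positions 55, 135.
SphI cuts after base 5 of each site (before the last base), so after positions 59, 139.
Combined cut positions: 59, 76, 139.
Linear molecule, 3 cuts → 4 fragments:
  1–59 → 59 bp
  60–76 → 17 bp
  77–139 → 63 bp
  140–142 → 3 bp
Sorted largest to smallest: 63, 59, 17, 3 bp.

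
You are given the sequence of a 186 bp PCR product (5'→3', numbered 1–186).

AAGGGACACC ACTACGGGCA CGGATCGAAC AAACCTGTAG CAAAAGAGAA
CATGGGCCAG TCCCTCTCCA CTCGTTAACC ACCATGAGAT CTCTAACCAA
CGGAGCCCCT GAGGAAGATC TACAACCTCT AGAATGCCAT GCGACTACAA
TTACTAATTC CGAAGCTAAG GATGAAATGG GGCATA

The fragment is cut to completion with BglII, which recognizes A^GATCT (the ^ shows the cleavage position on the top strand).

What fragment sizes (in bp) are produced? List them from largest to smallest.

87, 70, 29 bp

BglII sites (AGATCT) start at positions 87, 116.
BglII cuts after the first base of each site, so after positions 87, 116.
Linear molecule, 2 cuts → 3 fragments:
  1–87 → 87 bp
  88–116 → 29 bp
  117–186 → 70 bp
Sorted largest to smallest: 87, 70, 29 bp.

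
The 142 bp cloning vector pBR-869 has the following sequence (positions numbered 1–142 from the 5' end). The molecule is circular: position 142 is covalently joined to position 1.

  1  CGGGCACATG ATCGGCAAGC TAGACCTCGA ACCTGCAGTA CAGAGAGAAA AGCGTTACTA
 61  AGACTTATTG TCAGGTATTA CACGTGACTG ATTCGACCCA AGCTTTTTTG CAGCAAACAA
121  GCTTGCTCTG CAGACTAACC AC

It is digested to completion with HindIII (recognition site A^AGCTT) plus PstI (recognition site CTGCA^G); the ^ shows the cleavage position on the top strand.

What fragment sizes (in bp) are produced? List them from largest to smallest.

HindIII sites (AAGCTT) start at positions 100, 119.
HindIII cuts after the first base of each site, so after positions 100, 119.
PstI sites (CTGCAG) start at positions 33, 128.
PstI cuts after base 5 of each site (before the last base), so after positions 37, 132.
Combined cut positions: 37, 100, 119, 132.
Circular molecule, 4 cuts → 4 fragments:
  38–100 → 63 bp
  101–119 → 19 bp
  120–132 → 13 bp
  133–142 then 1–37 → 10 + 37 = 47 bp
Sorted largest to smallest: 63, 47, 19, 13 bp.

63, 47, 19, 13 bp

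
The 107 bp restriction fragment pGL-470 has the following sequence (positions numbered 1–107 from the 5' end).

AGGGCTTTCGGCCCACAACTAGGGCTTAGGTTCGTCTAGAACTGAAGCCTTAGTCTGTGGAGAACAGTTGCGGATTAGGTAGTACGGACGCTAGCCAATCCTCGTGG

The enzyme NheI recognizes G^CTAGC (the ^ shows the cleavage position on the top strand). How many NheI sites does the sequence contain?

GCTAGC occurs starting at position 90.
NheI cuts at 1 site.

1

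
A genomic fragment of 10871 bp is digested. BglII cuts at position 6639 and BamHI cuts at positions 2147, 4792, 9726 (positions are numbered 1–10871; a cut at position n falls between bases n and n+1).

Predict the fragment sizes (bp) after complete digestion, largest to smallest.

3087, 2645, 2147, 1847, 1145 bp

Combined cut positions (sorted): 2147, 4792, 6639, 9726.
Linear molecule, 4 cuts → 5 fragments:
  2147 − 0 = 2147 bp
  4792 − 2147 = 2645 bp
  6639 − 4792 = 1847 bp
  9726 − 6639 = 3087 bp
  10871 − 9726 = 1145 bp
Sorted largest to smallest: 3087, 2645, 2147, 1847, 1145 bp.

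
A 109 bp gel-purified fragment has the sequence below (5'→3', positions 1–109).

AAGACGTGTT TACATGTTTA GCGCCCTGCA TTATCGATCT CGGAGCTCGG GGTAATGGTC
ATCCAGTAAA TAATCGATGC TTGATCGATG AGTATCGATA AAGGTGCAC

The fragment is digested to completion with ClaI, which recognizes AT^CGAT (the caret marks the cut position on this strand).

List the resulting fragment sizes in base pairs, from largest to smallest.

40, 34, 14, 11, 10 bp

ClaI sites (ATCGAT) start at positions 33, 73, 84, 94.
ClaI cuts after base 2 of each site, so after positions 34, 74, 85, 95.
Linear molecule, 4 cuts → 5 fragments:
  1–34 → 34 bp
  35–74 → 40 bp
  75–85 → 11 bp
  86–95 → 10 bp
  96–109 → 14 bp
Sorted largest to smallest: 40, 34, 14, 11, 10 bp.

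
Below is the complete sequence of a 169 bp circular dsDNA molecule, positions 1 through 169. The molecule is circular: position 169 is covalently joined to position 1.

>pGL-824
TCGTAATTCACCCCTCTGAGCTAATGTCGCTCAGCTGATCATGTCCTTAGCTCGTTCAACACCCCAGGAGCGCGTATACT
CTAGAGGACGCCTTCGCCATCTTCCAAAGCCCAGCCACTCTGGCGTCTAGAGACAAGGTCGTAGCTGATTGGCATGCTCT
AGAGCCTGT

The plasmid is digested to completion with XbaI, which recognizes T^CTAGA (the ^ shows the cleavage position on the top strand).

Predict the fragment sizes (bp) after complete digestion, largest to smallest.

91, 46, 32 bp

XbaI sites (TCTAGA) start at positions 80, 126, 158.
XbaI cuts after the first base of each site, so after positions 80, 126, 158.
Circular molecule, 3 cuts → 3 fragments:
  81–126 → 46 bp
  127–158 → 32 bp
  159–169 then 1–80 → 11 + 80 = 91 bp
Sorted largest to smallest: 91, 46, 32 bp.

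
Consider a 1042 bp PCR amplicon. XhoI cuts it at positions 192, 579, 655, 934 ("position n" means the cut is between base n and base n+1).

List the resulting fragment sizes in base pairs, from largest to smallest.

Linear molecule, 4 cuts → 5 fragments:
  192 − 0 = 192 bp
  579 − 192 = 387 bp
  655 − 579 = 76 bp
  934 − 655 = 279 bp
  1042 − 934 = 108 bp
Sorted largest to smallest: 387, 279, 192, 108, 76 bp.

387, 279, 192, 108, 76 bp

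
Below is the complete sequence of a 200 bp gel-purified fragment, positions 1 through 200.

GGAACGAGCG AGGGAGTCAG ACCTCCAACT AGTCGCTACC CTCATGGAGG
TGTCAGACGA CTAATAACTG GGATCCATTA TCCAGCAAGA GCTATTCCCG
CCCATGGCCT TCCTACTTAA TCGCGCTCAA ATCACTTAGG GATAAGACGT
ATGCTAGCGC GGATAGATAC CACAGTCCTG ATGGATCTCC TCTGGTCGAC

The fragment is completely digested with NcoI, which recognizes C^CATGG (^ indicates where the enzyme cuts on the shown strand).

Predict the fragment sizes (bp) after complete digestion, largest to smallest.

The NcoI site (CCATGG) starts at position 102.
NcoI cuts after the first base of each site, so after position 102.
Linear molecule, 1 cut → 2 fragments:
  1–102 → 102 bp
  103–200 → 98 bp
Sorted largest to smallest: 102, 98 bp.

102, 98 bp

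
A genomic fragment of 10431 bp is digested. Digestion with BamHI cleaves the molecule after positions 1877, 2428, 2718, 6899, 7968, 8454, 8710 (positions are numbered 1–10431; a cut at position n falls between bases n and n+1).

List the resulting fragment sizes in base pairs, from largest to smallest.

Linear molecule, 7 cuts → 8 fragments:
  1877 − 0 = 1877 bp
  2428 − 1877 = 551 bp
  2718 − 2428 = 290 bp
  6899 − 2718 = 4181 bp
  7968 − 6899 = 1069 bp
  8454 − 7968 = 486 bp
  8710 − 8454 = 256 bp
  10431 − 8710 = 1721 bp
Sorted largest to smallest: 4181, 1877, 1721, 1069, 551, 486, 290, 256 bp.

4181, 1877, 1721, 1069, 551, 486, 290, 256 bp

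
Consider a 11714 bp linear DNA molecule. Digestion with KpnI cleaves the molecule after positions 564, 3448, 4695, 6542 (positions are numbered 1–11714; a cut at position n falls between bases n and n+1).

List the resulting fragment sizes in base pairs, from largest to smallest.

5172, 2884, 1847, 1247, 564 bp

Linear molecule, 4 cuts → 5 fragments:
  564 − 0 = 564 bp
  3448 − 564 = 2884 bp
  4695 − 3448 = 1247 bp
  6542 − 4695 = 1847 bp
  11714 − 6542 = 5172 bp
Sorted largest to smallest: 5172, 2884, 1847, 1247, 564 bp.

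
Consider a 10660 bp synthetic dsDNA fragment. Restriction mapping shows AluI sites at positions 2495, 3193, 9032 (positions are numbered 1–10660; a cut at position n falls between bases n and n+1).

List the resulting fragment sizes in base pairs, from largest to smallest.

5839, 2495, 1628, 698 bp

Linear molecule, 3 cuts → 4 fragments:
  2495 − 0 = 2495 bp
  3193 − 2495 = 698 bp
  9032 − 3193 = 5839 bp
  10660 − 9032 = 1628 bp
Sorted largest to smallest: 5839, 2495, 1628, 698 bp.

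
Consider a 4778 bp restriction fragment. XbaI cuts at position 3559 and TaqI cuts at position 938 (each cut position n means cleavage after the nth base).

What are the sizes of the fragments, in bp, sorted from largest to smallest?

2621, 1219, 938 bp

Combined cut positions (sorted): 938, 3559.
Linear molecule, 2 cuts → 3 fragments:
  938 − 0 = 938 bp
  3559 − 938 = 2621 bp
  4778 − 3559 = 1219 bp
Sorted largest to smallest: 2621, 1219, 938 bp.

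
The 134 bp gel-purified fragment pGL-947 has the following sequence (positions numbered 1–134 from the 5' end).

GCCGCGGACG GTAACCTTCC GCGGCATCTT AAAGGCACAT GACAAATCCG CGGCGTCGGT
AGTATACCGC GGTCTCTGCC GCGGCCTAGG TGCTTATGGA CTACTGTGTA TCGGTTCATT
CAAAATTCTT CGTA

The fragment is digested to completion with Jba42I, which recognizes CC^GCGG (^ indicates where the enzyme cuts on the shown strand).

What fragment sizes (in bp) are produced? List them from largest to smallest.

54, 29, 19, 17, 12, 3 bp

Jba42I sites (CCGCGG) start at positions 2, 19, 48, 67, 79.
Jba42I cuts after base 2 of each site, so after positions 3, 20, 49, 68, 80.
Linear molecule, 5 cuts → 6 fragments:
  1–3 → 3 bp
  4–20 → 17 bp
  21–49 → 29 bp
  50–68 → 19 bp
  69–80 → 12 bp
  81–134 → 54 bp
Sorted largest to smallest: 54, 29, 19, 17, 12, 3 bp.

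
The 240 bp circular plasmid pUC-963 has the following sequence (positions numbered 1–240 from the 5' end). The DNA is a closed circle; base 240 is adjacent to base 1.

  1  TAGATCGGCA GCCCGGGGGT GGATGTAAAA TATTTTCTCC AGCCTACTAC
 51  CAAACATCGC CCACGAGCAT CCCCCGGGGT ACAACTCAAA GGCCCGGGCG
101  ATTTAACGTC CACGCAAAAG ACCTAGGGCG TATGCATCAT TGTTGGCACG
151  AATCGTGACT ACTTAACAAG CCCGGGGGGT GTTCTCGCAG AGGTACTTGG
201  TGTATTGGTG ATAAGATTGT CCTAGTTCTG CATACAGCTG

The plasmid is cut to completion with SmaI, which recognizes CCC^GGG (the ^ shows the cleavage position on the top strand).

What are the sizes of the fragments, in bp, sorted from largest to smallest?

81, 78, 61, 20 bp

SmaI sites (CCCGGG) start at positions 12, 73, 93, 171.
SmaI cuts after base 3 of each site, so after positions 14, 75, 95, 173.
Circular molecule, 4 cuts → 4 fragments:
  15–75 → 61 bp
  76–95 → 20 bp
  96–173 → 78 bp
  174–240 then 1–14 → 67 + 14 = 81 bp
Sorted largest to smallest: 81, 78, 61, 20 bp.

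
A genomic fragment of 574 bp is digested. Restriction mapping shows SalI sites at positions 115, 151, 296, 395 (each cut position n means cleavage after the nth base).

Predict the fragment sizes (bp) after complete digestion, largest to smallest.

Linear molecule, 4 cuts → 5 fragments:
  115 − 0 = 115 bp
  151 − 115 = 36 bp
  296 − 151 = 145 bp
  395 − 296 = 99 bp
  574 − 395 = 179 bp
Sorted largest to smallest: 179, 145, 115, 99, 36 bp.

179, 145, 115, 99, 36 bp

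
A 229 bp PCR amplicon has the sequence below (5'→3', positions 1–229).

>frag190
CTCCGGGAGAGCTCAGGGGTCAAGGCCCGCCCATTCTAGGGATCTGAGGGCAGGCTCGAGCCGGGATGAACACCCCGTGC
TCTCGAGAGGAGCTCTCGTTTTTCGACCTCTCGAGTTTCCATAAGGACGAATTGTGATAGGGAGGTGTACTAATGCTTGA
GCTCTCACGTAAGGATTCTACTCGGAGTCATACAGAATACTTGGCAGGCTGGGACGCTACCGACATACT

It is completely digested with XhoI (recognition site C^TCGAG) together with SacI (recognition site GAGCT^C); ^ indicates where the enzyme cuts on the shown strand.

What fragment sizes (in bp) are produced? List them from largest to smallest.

XhoI sites (CTCGAG) start at positions 55, 82, 110.
XhoI cuts after the first base of each site, so after positions 55, 82, 110.
SacI sites (GAGCTC) start at positions 9, 90, 159.
SacI cuts after base 5 of each site (before the last base), so after positions 13, 94, 163.
Combined cut positions: 13, 55, 82, 94, 110, 163.
Linear molecule, 6 cuts → 7 fragments:
  1–13 → 13 bp
  14–55 → 42 bp
  56–82 → 27 bp
  83–94 → 12 bp
  95–110 → 16 bp
  111–163 → 53 bp
  164–229 → 66 bp
Sorted largest to smallest: 66, 53, 42, 27, 16, 13, 12 bp.

66, 53, 42, 27, 16, 13, 12 bp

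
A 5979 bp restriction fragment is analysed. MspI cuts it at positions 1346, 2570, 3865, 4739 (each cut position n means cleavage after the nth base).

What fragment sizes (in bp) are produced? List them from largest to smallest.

1346, 1295, 1240, 1224, 874 bp

Linear molecule, 4 cuts → 5 fragments:
  1346 − 0 = 1346 bp
  2570 − 1346 = 1224 bp
  3865 − 2570 = 1295 bp
  4739 − 3865 = 874 bp
  5979 − 4739 = 1240 bp
Sorted largest to smallest: 1346, 1295, 1240, 1224, 874 bp.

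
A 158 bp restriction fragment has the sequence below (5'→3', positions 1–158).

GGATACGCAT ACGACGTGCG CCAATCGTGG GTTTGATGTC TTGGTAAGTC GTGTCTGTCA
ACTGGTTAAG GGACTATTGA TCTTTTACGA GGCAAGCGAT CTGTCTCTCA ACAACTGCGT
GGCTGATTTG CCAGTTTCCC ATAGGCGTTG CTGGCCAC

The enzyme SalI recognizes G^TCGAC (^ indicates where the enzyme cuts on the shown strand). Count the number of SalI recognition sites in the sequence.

No occurrence of GTCGAC is present in the sequence.
SalI does not cut: 0 sites.

0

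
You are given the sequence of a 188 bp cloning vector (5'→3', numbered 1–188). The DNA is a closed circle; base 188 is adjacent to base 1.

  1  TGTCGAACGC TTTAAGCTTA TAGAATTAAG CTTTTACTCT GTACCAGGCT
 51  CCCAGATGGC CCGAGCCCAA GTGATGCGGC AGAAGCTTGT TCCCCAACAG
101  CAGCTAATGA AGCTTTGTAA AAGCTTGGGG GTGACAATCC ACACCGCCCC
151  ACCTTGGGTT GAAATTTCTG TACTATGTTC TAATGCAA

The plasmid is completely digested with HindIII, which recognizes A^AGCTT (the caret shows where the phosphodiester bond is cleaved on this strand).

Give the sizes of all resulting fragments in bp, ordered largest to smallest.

81, 55, 27, 14, 11 bp

HindIII sites (AAGCTT) start at positions 14, 28, 83, 110, 121.
HindIII cuts after the first base of each site, so after positions 14, 28, 83, 110, 121.
Circular molecule, 5 cuts → 5 fragments:
  15–28 → 14 bp
  29–83 → 55 bp
  84–110 → 27 bp
  111–121 → 11 bp
  122–188 then 1–14 → 67 + 14 = 81 bp
Sorted largest to smallest: 81, 55, 27, 14, 11 bp.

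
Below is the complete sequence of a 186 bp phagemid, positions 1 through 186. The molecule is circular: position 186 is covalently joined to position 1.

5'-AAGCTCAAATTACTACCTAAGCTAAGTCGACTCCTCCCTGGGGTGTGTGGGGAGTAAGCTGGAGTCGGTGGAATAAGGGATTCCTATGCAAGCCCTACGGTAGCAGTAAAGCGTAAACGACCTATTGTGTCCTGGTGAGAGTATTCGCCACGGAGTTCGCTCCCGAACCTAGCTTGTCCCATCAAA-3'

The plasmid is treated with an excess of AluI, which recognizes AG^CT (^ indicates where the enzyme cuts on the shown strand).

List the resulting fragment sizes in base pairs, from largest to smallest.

114, 37, 18, 17 bp

AluI sites (AGCT) start at positions 2, 20, 57, 171.
AluI cuts after base 2 of each site, so after positions 3, 21, 58, 172.
Circular molecule, 4 cuts → 4 fragments:
  4–21 → 18 bp
  22–58 → 37 bp
  59–172 → 114 bp
  173–186 then 1–3 → 14 + 3 = 17 bp
Sorted largest to smallest: 114, 37, 18, 17 bp.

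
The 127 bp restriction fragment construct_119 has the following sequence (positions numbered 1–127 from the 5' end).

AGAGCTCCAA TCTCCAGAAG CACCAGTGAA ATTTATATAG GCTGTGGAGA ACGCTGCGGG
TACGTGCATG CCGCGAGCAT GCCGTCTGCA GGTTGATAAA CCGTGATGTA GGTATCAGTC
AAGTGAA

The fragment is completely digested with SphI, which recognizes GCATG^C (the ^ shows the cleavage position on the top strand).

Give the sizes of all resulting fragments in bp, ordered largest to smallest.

70, 46, 11 bp

SphI sites (GCATGC) start at positions 66, 77.
SphI cuts after base 5 of each site (before the last base), so after positions 70, 81.
Linear molecule, 2 cuts → 3 fragments:
  1–70 → 70 bp
  71–81 → 11 bp
  82–127 → 46 bp
Sorted largest to smallest: 70, 46, 11 bp.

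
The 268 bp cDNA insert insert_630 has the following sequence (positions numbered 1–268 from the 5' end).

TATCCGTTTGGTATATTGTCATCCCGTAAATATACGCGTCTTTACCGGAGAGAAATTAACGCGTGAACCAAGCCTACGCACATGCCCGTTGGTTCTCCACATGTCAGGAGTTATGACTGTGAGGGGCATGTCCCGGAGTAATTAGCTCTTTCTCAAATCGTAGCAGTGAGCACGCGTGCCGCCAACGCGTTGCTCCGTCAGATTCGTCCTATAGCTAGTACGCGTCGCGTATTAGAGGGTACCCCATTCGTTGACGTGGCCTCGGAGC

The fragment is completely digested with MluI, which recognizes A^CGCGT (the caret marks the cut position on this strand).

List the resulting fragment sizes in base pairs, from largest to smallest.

113, 48, 35, 34, 25, 13 bp

MluI sites (ACGCGT) start at positions 34, 59, 172, 185, 220.
MluI cuts after the first base of each site, so after positions 34, 59, 172, 185, 220.
Linear molecule, 5 cuts → 6 fragments:
  1–34 → 34 bp
  35–59 → 25 bp
  60–172 → 113 bp
  173–185 → 13 bp
  186–220 → 35 bp
  221–268 → 48 bp
Sorted largest to smallest: 113, 48, 35, 34, 25, 13 bp.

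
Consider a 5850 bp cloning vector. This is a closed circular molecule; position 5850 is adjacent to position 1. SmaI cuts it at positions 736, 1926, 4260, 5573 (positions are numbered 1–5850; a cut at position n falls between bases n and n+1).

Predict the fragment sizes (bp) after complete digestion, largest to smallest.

Circular molecule, 4 cuts → 4 fragments:
  1926 − 736 = 1190 bp
  4260 − 1926 = 2334 bp
  5573 − 4260 = 1313 bp
  wrap: 5850 − 5573 + 736 = 1013 bp
Sorted largest to smallest: 2334, 1313, 1190, 1013 bp.

2334, 1313, 1190, 1013 bp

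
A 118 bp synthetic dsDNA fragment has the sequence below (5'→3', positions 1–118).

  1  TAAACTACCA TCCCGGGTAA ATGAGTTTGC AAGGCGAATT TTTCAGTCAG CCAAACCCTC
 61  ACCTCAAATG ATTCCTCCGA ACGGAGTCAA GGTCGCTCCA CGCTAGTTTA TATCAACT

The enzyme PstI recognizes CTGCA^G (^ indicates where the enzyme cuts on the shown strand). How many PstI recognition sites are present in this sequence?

0

No occurrence of CTGCAG is present in the sequence.
PstI does not cut: 0 sites.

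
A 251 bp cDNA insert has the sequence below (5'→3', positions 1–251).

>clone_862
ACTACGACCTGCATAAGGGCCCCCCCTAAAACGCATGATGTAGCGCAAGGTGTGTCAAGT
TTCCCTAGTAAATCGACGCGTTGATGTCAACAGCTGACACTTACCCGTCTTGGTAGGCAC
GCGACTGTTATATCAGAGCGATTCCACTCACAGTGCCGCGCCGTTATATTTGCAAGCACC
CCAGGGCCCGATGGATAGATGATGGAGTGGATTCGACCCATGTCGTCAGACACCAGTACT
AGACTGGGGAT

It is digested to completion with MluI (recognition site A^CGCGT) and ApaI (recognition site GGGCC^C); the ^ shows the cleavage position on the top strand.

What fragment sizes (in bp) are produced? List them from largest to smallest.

112, 63, 55, 21 bp

The MluI site (ACGCGT) starts at position 76.
MluI cuts after the first base of each site, so after position 76.
ApaI sites (GGGCCC) start at positions 17, 184.
ApaI cuts after base 5 of each site (before the last base), so after positions 21, 188.
Combined cut positions: 21, 76, 188.
Linear molecule, 3 cuts → 4 fragments:
  1–21 → 21 bp
  22–76 → 55 bp
  77–188 → 112 bp
  189–251 → 63 bp
Sorted largest to smallest: 112, 63, 55, 21 bp.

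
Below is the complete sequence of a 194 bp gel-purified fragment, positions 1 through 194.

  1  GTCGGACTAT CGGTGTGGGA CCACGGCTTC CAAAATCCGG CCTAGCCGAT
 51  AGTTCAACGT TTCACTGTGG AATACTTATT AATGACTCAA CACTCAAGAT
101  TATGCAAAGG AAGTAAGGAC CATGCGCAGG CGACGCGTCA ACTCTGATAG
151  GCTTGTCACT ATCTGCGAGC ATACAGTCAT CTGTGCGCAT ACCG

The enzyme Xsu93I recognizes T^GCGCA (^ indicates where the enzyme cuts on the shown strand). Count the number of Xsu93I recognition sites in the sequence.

TGCGCA occurs starting at positions 123, 184.
Xsu93I cuts at 2 sites.

2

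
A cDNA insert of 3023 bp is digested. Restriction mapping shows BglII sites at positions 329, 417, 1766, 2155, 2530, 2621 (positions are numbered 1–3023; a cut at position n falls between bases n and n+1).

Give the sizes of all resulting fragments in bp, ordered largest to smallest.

Linear molecule, 6 cuts → 7 fragments:
  329 − 0 = 329 bp
  417 − 329 = 88 bp
  1766 − 417 = 1349 bp
  2155 − 1766 = 389 bp
  2530 − 2155 = 375 bp
  2621 − 2530 = 91 bp
  3023 − 2621 = 402 bp
Sorted largest to smallest: 1349, 402, 389, 375, 329, 91, 88 bp.

1349, 402, 389, 375, 329, 91, 88 bp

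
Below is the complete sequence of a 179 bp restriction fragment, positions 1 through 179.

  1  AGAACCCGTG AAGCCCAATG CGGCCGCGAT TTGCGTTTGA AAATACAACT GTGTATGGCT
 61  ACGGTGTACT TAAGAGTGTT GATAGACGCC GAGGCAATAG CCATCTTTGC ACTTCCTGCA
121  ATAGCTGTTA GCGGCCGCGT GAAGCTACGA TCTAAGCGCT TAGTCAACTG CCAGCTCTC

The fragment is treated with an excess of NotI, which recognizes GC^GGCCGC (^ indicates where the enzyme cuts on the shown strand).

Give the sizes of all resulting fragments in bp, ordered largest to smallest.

NotI sites (GCGGCCGC) start at positions 20, 131.
NotI cuts after base 2 of each site, so after positions 21, 132.
Linear molecule, 2 cuts → 3 fragments:
  1–21 → 21 bp
  22–132 → 111 bp
  133–179 → 47 bp
Sorted largest to smallest: 111, 47, 21 bp.

111, 47, 21 bp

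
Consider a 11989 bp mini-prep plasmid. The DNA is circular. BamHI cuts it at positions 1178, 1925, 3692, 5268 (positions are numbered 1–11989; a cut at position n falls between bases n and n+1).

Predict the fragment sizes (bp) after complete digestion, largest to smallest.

Circular molecule, 4 cuts → 4 fragments:
  1925 − 1178 = 747 bp
  3692 − 1925 = 1767 bp
  5268 − 3692 = 1576 bp
  wrap: 11989 − 5268 + 1178 = 7899 bp
Sorted largest to smallest: 7899, 1767, 1576, 747 bp.

7899, 1767, 1576, 747 bp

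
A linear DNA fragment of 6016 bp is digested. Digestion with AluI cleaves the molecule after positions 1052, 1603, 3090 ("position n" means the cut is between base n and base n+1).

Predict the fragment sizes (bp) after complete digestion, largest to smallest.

2926, 1487, 1052, 551 bp

Linear molecule, 3 cuts → 4 fragments:
  1052 − 0 = 1052 bp
  1603 − 1052 = 551 bp
  3090 − 1603 = 1487 bp
  6016 − 3090 = 2926 bp
Sorted largest to smallest: 2926, 1487, 1052, 551 bp.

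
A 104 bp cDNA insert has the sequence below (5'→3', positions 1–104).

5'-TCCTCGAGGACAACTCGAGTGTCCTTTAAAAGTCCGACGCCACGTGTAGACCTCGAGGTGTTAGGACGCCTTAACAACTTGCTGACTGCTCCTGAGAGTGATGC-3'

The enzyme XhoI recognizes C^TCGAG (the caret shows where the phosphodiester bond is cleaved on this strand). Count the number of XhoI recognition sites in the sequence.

CTCGAG occurs starting at positions 3, 14, 52.
XhoI cuts at 3 sites.

3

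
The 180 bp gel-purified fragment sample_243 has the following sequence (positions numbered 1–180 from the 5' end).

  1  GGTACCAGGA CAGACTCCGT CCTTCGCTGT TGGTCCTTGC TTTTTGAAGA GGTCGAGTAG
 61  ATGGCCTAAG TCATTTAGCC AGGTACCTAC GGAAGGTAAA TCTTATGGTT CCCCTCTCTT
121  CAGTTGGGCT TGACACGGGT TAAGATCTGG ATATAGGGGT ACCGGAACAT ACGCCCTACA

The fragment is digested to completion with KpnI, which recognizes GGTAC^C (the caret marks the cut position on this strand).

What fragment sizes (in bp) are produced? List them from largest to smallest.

81, 76, 18, 5 bp

KpnI sites (GGTACC) start at positions 1, 82, 158.
KpnI cuts after base 5 of each site (before the last base), so after positions 5, 86, 162.
Linear molecule, 3 cuts → 4 fragments:
  1–5 → 5 bp
  6–86 → 81 bp
  87–162 → 76 bp
  163–180 → 18 bp
Sorted largest to smallest: 81, 76, 18, 5 bp.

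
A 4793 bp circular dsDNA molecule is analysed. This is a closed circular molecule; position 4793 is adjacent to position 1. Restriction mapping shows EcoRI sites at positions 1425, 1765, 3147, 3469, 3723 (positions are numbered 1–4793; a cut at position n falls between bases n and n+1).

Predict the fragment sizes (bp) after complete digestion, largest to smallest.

2495, 1382, 340, 322, 254 bp

Circular molecule, 5 cuts → 5 fragments:
  1765 − 1425 = 340 bp
  3147 − 1765 = 1382 bp
  3469 − 3147 = 322 bp
  3723 − 3469 = 254 bp
  wrap: 4793 − 3723 + 1425 = 2495 bp
Sorted largest to smallest: 2495, 1382, 340, 322, 254 bp.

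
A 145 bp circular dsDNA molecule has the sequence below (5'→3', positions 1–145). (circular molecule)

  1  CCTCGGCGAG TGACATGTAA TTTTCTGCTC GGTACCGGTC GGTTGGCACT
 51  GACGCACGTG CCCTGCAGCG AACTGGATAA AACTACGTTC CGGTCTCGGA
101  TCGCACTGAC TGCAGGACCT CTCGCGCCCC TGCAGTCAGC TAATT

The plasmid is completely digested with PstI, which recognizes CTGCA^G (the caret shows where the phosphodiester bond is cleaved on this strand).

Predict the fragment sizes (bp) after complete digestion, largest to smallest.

PstI sites (CTGCAG) start at positions 63, 110, 130.
PstI cuts after base 5 of each site (before the last base), so after positions 67, 114, 134.
Circular molecule, 3 cuts → 3 fragments:
  68–114 → 47 bp
  115–134 → 20 bp
  135–145 then 1–67 → 11 + 67 = 78 bp
Sorted largest to smallest: 78, 47, 20 bp.

78, 47, 20 bp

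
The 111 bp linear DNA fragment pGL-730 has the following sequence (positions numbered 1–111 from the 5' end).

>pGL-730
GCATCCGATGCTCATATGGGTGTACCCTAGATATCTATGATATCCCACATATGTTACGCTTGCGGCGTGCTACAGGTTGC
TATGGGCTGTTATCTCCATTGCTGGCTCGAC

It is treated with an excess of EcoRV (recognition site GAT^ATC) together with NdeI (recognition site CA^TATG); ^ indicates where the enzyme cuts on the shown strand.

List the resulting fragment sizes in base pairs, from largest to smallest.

EcoRV sites (GATATC) start at positions 30, 39.
EcoRV cuts after base 3 of each site, so after positions 32, 41.
NdeI sites (CATATG) start at positions 13, 48.
NdeI cuts after base 2 of each site, so after positions 14, 49.
Combined cut positions: 14, 32, 41, 49.
Linear molecule, 4 cuts → 5 fragments:
  1–14 → 14 bp
  15–32 → 18 bp
  33–41 → 9 bp
  42–49 → 8 bp
  50–111 → 62 bp
Sorted largest to smallest: 62, 18, 14, 9, 8 bp.

62, 18, 14, 9, 8 bp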